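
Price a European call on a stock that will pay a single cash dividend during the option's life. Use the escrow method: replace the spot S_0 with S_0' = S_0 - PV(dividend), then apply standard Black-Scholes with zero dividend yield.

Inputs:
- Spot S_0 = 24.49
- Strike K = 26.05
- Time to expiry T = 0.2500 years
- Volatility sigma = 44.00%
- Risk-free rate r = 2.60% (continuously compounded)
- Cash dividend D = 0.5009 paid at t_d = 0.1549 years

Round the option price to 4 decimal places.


Answer: Price = 1.3670

Derivation:
PV(D) = D * exp(-r * t_d) = 0.5009 * 0.99598070 = 0.49888673
S_0' = S_0 - PV(D) = 24.4900 - 0.49888673 = 23.99111327
d1 = (ln(S_0'/K) + (r + sigma^2/2)*T) / (sigma*sqrt(T)) = -0.23470130
d2 = d1 - sigma*sqrt(T) = -0.45470130
exp(-rT) = 0.99352108
N(d1) = 0.40722029; N(d2) = 0.32466207
C = S_0' * N(d1) - K * exp(-rT) * N(d2) = 23.99111327 * 0.40722029 - 26.0500 * 0.99352108 * 0.32466207 = 1.3670


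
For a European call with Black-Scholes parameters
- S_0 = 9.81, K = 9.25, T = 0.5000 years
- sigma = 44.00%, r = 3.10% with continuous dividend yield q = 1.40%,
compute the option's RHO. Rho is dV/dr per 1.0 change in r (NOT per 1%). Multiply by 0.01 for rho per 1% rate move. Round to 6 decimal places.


d1 = 0.3718054946; d2 = 0.0606785108
phi(d1) = 0.3722989211; exp(-qT) = 0.9930244429; exp(-rT) = 0.9846195068
N(d2) = 0.5241923770
Rho = K*T*exp(-rT)*N(d2) = 9.2500 * 0.5000 * 0.9846195068 * 0.5241923770 = 2.387101

Answer: Rho = 2.387101


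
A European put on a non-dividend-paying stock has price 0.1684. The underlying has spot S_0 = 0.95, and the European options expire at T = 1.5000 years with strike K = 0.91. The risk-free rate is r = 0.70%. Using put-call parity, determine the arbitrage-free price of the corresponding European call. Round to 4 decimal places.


Put-call parity: C - P = S_0 * exp(-qT) - K * exp(-rT).
S_0 * exp(-qT) = 0.9500 * 1.00000000 = 0.95000000
K * exp(-rT) = 0.9100 * 0.98955493 = 0.90049499
C = P + S*exp(-qT) - K*exp(-rT)
C = 0.1684 + 0.95000000 - 0.90049499 = 0.2179

Answer: Call price = 0.2179


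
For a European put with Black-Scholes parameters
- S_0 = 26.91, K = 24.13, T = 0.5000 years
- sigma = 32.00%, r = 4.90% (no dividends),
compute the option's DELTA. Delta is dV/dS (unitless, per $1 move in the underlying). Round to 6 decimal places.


d1 = 0.7033152972; d2 = 0.4770411272
phi(d1) = 0.3115284113; exp(-qT) = 1.0000000000; exp(-rT) = 0.9757976889
N(-d1) = 0.2409296398
Delta = -exp(-qT) * N(-d1) = -1.0000000000 * 0.2409296398 = -0.240930

Answer: Delta = -0.240930


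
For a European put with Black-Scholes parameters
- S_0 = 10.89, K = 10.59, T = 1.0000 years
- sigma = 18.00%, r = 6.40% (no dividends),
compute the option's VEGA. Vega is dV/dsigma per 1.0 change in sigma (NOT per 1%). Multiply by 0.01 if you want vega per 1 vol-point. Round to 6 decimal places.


Answer: Vega = 3.627185

Derivation:
d1 = 0.6007487630; d2 = 0.4207487630
phi(d1) = 0.3330748394; exp(-qT) = 1.0000000000; exp(-rT) = 0.9380049995
Vega = S * exp(-qT) * phi(d1) * sqrt(T) = 10.8900 * 1.0000000000 * 0.3330748394 * 1.0000000000 = 3.627185


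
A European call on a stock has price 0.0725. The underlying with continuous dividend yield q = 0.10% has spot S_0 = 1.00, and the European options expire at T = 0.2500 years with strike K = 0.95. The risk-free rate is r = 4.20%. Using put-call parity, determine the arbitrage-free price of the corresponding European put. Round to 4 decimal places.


Put-call parity: C - P = S_0 * exp(-qT) - K * exp(-rT).
S_0 * exp(-qT) = 1.0000 * 0.99975003 = 0.99975003
K * exp(-rT) = 0.9500 * 0.98955493 = 0.94007719
P = C - S*exp(-qT) + K*exp(-rT)
P = 0.0725 - 0.99975003 + 0.94007719 = 0.0128

Answer: Put price = 0.0128


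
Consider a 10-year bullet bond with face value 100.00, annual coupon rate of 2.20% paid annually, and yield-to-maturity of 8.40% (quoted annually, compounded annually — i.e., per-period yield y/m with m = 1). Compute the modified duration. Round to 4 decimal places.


Answer: Modified duration = 8.0584

Derivation:
Coupon per period c = face * coupon_rate / m = 2.200000
Periods per year m = 1; per-period yield y/m = 0.084000
Number of cashflows N = 10
Cashflows (t years, CF_t, discount factor 1/(1+y/m)^(m*t), PV):
  t = 1.0000: CF_t = 2.200000, DF = 0.922509, PV = 2.029520
  t = 2.0000: CF_t = 2.200000, DF = 0.851023, PV = 1.872251
  t = 3.0000: CF_t = 2.200000, DF = 0.785077, PV = 1.727169
  t = 4.0000: CF_t = 2.200000, DF = 0.724241, PV = 1.593329
  t = 5.0000: CF_t = 2.200000, DF = 0.668119, PV = 1.469861
  t = 6.0000: CF_t = 2.200000, DF = 0.616346, PV = 1.355960
  t = 7.0000: CF_t = 2.200000, DF = 0.568585, PV = 1.250886
  t = 8.0000: CF_t = 2.200000, DF = 0.524524, PV = 1.153954
  t = 9.0000: CF_t = 2.200000, DF = 0.483879, PV = 1.064533
  t = 10.0000: CF_t = 102.200000, DF = 0.446383, PV = 45.620293
Price P = sum_t PV_t = 59.137757
First compute Macaulay numerator sum_t t * PV_t:
  t * PV_t at t = 1.0000: 2.029520
  t * PV_t at t = 2.0000: 3.744502
  t * PV_t at t = 3.0000: 5.181507
  t * PV_t at t = 4.0000: 6.373317
  t * PV_t at t = 5.0000: 7.349305
  t * PV_t at t = 6.0000: 8.135762
  t * PV_t at t = 7.0000: 8.756201
  t * PV_t at t = 8.0000: 9.231630
  t * PV_t at t = 9.0000: 9.580797
  t * PV_t at t = 10.0000: 456.202934
Macaulay duration D = 516.585477 / 59.137757 = 8.735290
Modified duration = D / (1 + y/m) = 8.735290 / (1 + 0.084000) = 8.058386


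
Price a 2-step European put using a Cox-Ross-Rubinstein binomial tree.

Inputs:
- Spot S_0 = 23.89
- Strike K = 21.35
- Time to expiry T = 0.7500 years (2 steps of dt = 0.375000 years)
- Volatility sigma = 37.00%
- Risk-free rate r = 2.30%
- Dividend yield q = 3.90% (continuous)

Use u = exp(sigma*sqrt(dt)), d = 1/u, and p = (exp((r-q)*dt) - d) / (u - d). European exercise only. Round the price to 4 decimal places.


Answer: Price = V(0,0) = 1.9653

Derivation:
dt = T/N = 0.375000
u = exp(sigma*sqrt(dt)) = 1.254300; d = 1/u = 0.797257
p = (exp((r-q)*dt) - d) / (u - d) = 0.430508
Discount per step: exp(-r*dt) = 0.991412
Stock lattice S(k, i) with i counting down-moves:
  k=0: S(0,0) = 23.8900
  k=1: S(1,0) = 29.9652; S(1,1) = 19.0465
  k=2: S(2,0) = 37.5854; S(2,1) = 23.8900; S(2,2) = 15.1849
Terminal payoffs V(N, i) = max(K - S_T, 0):
  V(2,0) = 0.000000; V(2,1) = 0.000000; V(2,2) = 6.165057
Backward induction: V(k, i) = exp(-r*dt) * [p * V(k+1, i) + (1-p) * V(k+1, i+1)].
  V(1,0) = exp(-r*dt) * [p*0.000000 + (1-p)*0.000000] = 0.000000
  V(1,1) = exp(-r*dt) * [p*0.000000 + (1-p)*6.165057] = 3.480798
  V(0,0) = exp(-r*dt) * [p*0.000000 + (1-p)*3.480798] = 1.965263


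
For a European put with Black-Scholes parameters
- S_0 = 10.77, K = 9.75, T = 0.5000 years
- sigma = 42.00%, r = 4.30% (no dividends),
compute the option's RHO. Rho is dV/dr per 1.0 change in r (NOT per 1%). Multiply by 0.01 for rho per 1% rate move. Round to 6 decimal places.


Answer: Rho = -1.898245

Derivation:
d1 = 0.5559112097; d2 = 0.2589263616
phi(d1) = 0.3418247262; exp(-qT) = 1.0000000000; exp(-rT) = 0.9787294775
N(-d2) = 0.3978460290
Rho = -K*T*exp(-rT)*N(-d2) = -9.7500 * 0.5000 * 0.9787294775 * 0.3978460290 = -1.898245


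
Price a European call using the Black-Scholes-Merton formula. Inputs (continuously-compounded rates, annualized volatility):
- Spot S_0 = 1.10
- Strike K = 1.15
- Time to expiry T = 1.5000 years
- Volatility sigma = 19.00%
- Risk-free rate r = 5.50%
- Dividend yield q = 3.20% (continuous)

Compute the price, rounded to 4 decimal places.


d1 = (ln(S/K) + (r - q + 0.5*sigma^2) * T) / (sigma * sqrt(T)) = 0.07358455
d2 = d1 - sigma * sqrt(T) = -0.15911697
exp(-rT) = 0.92081144; exp(-qT) = 0.95313379
C = S_0 * exp(-qT) * N(d1) - K * exp(-rT) * N(d2)
N(d1) = 0.52932952; N(d2) = 0.43678836
C = 1.1000 * 0.95313379 * 0.52932952 - 1.1500 * 0.92081144 * 0.43678836 = 0.0924

Answer: Price = 0.0924


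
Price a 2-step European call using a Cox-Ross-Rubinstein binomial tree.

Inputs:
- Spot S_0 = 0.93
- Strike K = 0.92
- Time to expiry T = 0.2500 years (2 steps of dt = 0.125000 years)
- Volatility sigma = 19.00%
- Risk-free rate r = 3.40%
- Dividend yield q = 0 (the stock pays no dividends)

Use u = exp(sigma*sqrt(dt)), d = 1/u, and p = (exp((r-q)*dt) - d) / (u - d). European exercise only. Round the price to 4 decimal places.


Answer: Price = V(0,0) = 0.0427

Derivation:
dt = T/N = 0.125000
u = exp(sigma*sqrt(dt)) = 1.069483; d = 1/u = 0.935031
p = (exp((r-q)*dt) - d) / (u - d) = 0.514890
Discount per step: exp(-r*dt) = 0.995759
Stock lattice S(k, i) with i counting down-moves:
  k=0: S(0,0) = 0.9300
  k=1: S(1,0) = 0.9946; S(1,1) = 0.8696
  k=2: S(2,0) = 1.0637; S(2,1) = 0.9300; S(2,2) = 0.8131
Terminal payoffs V(N, i) = max(S_T - K, 0):
  V(2,0) = 0.143728; V(2,1) = 0.010000; V(2,2) = 0.000000
Backward induction: V(k, i) = exp(-r*dt) * [p * V(k+1, i) + (1-p) * V(k+1, i+1)].
  V(1,0) = exp(-r*dt) * [p*0.143728 + (1-p)*0.010000] = 0.078521
  V(1,1) = exp(-r*dt) * [p*0.010000 + (1-p)*0.000000] = 0.005127
  V(0,0) = exp(-r*dt) * [p*0.078521 + (1-p)*0.005127] = 0.042735


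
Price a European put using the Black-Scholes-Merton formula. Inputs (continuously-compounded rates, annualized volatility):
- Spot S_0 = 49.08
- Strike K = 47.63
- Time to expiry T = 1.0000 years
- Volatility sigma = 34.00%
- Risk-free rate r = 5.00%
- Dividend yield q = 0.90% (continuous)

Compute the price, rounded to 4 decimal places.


d1 = (ln(S/K) + (r - q + 0.5*sigma^2) * T) / (sigma * sqrt(T)) = 0.37879060
d2 = d1 - sigma * sqrt(T) = 0.03879060
exp(-rT) = 0.95122942; exp(-qT) = 0.99104038
P = K * exp(-rT) * N(-d2) - S_0 * exp(-qT) * N(-d1)
N(-d1) = 0.35242168; N(-d2) = 0.48452867
P = 47.6300 * 0.95122942 * 0.48452867 - 49.0800 * 0.99104038 * 0.35242168 = 4.8107

Answer: Price = 4.8107


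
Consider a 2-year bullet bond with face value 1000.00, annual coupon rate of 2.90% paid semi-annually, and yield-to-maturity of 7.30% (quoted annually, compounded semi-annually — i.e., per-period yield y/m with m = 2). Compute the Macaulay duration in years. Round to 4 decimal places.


Coupon per period c = face * coupon_rate / m = 14.500000
Periods per year m = 2; per-period yield y/m = 0.036500
Number of cashflows N = 4
Cashflows (t years, CF_t, discount factor 1/(1+y/m)^(m*t), PV):
  t = 0.5000: CF_t = 14.500000, DF = 0.964785, PV = 13.989387
  t = 1.0000: CF_t = 14.500000, DF = 0.930811, PV = 13.496756
  t = 1.5000: CF_t = 14.500000, DF = 0.898033, PV = 13.021472
  t = 2.0000: CF_t = 1014.500000, DF = 0.866409, PV = 878.971565
Price P = sum_t PV_t = 919.479180
Macaulay numerator sum_t t * PV_t:
  t * PV_t at t = 0.5000: 6.994694
  t * PV_t at t = 1.0000: 13.496756
  t * PV_t at t = 1.5000: 19.532208
  t * PV_t at t = 2.0000: 1757.943130
Macaulay duration D = (sum_t t * PV_t) / P = 1797.966787 / 919.479180 = 1.955419

Answer: Macaulay duration = 1.9554 years


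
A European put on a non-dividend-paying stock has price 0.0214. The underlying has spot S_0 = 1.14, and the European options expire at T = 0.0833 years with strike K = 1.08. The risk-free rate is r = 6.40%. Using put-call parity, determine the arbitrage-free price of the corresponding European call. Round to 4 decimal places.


Put-call parity: C - P = S_0 * exp(-qT) - K * exp(-rT).
S_0 * exp(-qT) = 1.1400 * 1.00000000 = 1.14000000
K * exp(-rT) = 1.0800 * 0.99468299 = 1.07425762
C = P + S*exp(-qT) - K*exp(-rT)
C = 0.0214 + 1.14000000 - 1.07425762 = 0.0871

Answer: Call price = 0.0871


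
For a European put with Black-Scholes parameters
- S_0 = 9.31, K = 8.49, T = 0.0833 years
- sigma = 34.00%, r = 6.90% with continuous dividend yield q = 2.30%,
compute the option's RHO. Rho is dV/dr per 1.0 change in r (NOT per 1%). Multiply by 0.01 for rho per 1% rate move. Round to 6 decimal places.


d1 = 1.0276849023; d2 = 0.9295549884
phi(d1) = 0.2352734881; exp(-qT) = 0.9980859342; exp(-rT) = 0.9942687864
N(-d2) = 0.1763007709
Rho = -K*T*exp(-rT)*N(-d2) = -8.4900 * 0.0833 * 0.9942687864 * 0.1763007709 = -0.123968

Answer: Rho = -0.123968


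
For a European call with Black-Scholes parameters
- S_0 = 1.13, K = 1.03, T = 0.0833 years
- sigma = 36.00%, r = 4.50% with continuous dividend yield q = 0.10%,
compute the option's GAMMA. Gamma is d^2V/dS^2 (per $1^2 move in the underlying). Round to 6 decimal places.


d1 = 0.9790149777; d2 = 0.8751127159
phi(d1) = 0.2470477363; exp(-qT) = 0.9999167035; exp(-rT) = 0.9962585169
Gamma = exp(-qT) * phi(d1) / (S * sigma * sqrt(T)) = 0.9999167035 * 0.2470477363 / (1.1300 * 0.3600 * 0.2886173938) = 2.103978

Answer: Gamma = 2.103978


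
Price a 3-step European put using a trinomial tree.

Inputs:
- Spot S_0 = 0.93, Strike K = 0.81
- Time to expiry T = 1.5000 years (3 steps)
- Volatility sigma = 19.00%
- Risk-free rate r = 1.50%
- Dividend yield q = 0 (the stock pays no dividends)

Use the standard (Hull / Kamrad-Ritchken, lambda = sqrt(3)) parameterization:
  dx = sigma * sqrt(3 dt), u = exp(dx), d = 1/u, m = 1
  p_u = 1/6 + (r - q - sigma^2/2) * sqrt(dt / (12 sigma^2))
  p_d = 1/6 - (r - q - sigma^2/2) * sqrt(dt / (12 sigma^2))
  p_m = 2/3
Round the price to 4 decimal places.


dt = T/N = 0.500000; dx = sigma*sqrt(3*dt) = 0.232702
u = exp(dx) = 1.262005; d = 1/u = 0.792390
p_u = 0.163390, p_m = 0.666667, p_d = 0.169943
Discount per step: exp(-r*dt) = 0.992528
Stock lattice S(k, j) with j the centered position index:
  k=0: S(0,+0) = 0.9300
  k=1: S(1,-1) = 0.7369; S(1,+0) = 0.9300; S(1,+1) = 1.1737
  k=2: S(2,-2) = 0.5839; S(2,-1) = 0.7369; S(2,+0) = 0.9300; S(2,+1) = 1.1737; S(2,+2) = 1.4812
  k=3: S(3,-3) = 0.4627; S(3,-2) = 0.5839; S(3,-1) = 0.7369; S(3,+0) = 0.9300; S(3,+1) = 1.1737; S(3,+2) = 1.4812; S(3,+3) = 1.8692
Terminal payoffs V(N, j) = max(K - S_T, 0):
  V(3,-3) = 0.347299; V(3,-2) = 0.226070; V(3,-1) = 0.073077; V(3,+0) = 0.000000; V(3,+1) = 0.000000; V(3,+2) = 0.000000; V(3,+3) = 0.000000
Backward induction: V(k, j) = exp(-r*dt) * [p_u * V(k+1, j+1) + p_m * V(k+1, j) + p_d * V(k+1, j-1)]
  V(2,-2) = exp(-r*dt) * [p_u*0.073077 + p_m*0.226070 + p_d*0.347299] = 0.220018
  V(2,-1) = exp(-r*dt) * [p_u*0.000000 + p_m*0.073077 + p_d*0.226070] = 0.086486
  V(2,+0) = exp(-r*dt) * [p_u*0.000000 + p_m*0.000000 + p_d*0.073077] = 0.012326
  V(2,+1) = exp(-r*dt) * [p_u*0.000000 + p_m*0.000000 + p_d*0.000000] = 0.000000
  V(2,+2) = exp(-r*dt) * [p_u*0.000000 + p_m*0.000000 + p_d*0.000000] = 0.000000
  V(1,-1) = exp(-r*dt) * [p_u*0.012326 + p_m*0.086486 + p_d*0.220018] = 0.096337
  V(1,+0) = exp(-r*dt) * [p_u*0.000000 + p_m*0.012326 + p_d*0.086486] = 0.022744
  V(1,+1) = exp(-r*dt) * [p_u*0.000000 + p_m*0.000000 + p_d*0.012326] = 0.002079
  V(0,+0) = exp(-r*dt) * [p_u*0.002079 + p_m*0.022744 + p_d*0.096337] = 0.031636

Answer: Price = V(0,0) = 0.0316


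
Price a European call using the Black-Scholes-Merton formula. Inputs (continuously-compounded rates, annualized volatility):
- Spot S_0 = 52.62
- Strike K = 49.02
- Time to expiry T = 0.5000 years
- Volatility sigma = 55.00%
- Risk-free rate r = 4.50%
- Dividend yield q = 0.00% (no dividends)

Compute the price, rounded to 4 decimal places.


Answer: Price = 10.3160

Derivation:
d1 = (ln(S/K) + (r - q + 0.5*sigma^2) * T) / (sigma * sqrt(T)) = 0.43453100
d2 = d1 - sigma * sqrt(T) = 0.04562227
exp(-rT) = 0.97775124; exp(-qT) = 1.00000000
C = S_0 * exp(-qT) * N(d1) - K * exp(-rT) * N(d2)
N(d1) = 0.66804855; N(d2) = 0.51819434
C = 52.6200 * 1.00000000 * 0.66804855 - 49.0200 * 0.97775124 * 0.51819434 = 10.3160


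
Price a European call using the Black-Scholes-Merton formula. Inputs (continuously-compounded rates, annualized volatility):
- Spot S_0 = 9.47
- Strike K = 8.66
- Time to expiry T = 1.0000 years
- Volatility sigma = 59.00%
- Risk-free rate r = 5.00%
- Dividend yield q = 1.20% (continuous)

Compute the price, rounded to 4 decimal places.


Answer: Price = 2.6467

Derivation:
d1 = (ln(S/K) + (r - q + 0.5*sigma^2) * T) / (sigma * sqrt(T)) = 0.51095625
d2 = d1 - sigma * sqrt(T) = -0.07904375
exp(-rT) = 0.95122942; exp(-qT) = 0.98807171
C = S_0 * exp(-qT) * N(d1) - K * exp(-rT) * N(d2)
N(d1) = 0.69530915; N(d2) = 0.46849891
C = 9.4700 * 0.98807171 * 0.69530915 - 8.6600 * 0.95122942 * 0.46849891 = 2.6467


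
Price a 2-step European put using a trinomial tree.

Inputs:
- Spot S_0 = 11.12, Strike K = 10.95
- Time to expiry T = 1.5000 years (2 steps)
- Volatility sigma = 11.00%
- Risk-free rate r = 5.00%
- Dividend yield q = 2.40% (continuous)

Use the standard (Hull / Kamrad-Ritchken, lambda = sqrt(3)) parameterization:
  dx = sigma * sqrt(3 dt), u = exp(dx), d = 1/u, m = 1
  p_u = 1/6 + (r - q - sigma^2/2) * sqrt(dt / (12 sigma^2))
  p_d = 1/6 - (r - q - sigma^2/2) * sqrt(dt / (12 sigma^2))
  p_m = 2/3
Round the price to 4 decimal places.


Answer: Price = V(0,0) = 0.2687

Derivation:
dt = T/N = 0.750000; dx = sigma*sqrt(3*dt) = 0.165000
u = exp(dx) = 1.179393; d = 1/u = 0.847894
p_u = 0.212008, p_m = 0.666667, p_d = 0.121326
Discount per step: exp(-r*dt) = 0.963194
Stock lattice S(k, j) with j the centered position index:
  k=0: S(0,+0) = 11.1200
  k=1: S(1,-1) = 9.4286; S(1,+0) = 11.1200; S(1,+1) = 13.1149
  k=2: S(2,-2) = 7.9944; S(2,-1) = 9.4286; S(2,+0) = 11.1200; S(2,+1) = 13.1149; S(2,+2) = 15.4676
Terminal payoffs V(N, j) = max(K - S_T, 0):
  V(2,-2) = 2.955568; V(2,-1) = 1.521422; V(2,+0) = 0.000000; V(2,+1) = 0.000000; V(2,+2) = 0.000000
Backward induction: V(k, j) = exp(-r*dt) * [p_u * V(k+1, j+1) + p_m * V(k+1, j) + p_d * V(k+1, j-1)]
  V(1,-1) = exp(-r*dt) * [p_u*0.000000 + p_m*1.521422 + p_d*2.955568] = 1.322339
  V(1,+0) = exp(-r*dt) * [p_u*0.000000 + p_m*0.000000 + p_d*1.521422] = 0.177794
  V(1,+1) = exp(-r*dt) * [p_u*0.000000 + p_m*0.000000 + p_d*0.000000] = 0.000000
  V(0,+0) = exp(-r*dt) * [p_u*0.000000 + p_m*0.177794 + p_d*1.322339] = 0.268696


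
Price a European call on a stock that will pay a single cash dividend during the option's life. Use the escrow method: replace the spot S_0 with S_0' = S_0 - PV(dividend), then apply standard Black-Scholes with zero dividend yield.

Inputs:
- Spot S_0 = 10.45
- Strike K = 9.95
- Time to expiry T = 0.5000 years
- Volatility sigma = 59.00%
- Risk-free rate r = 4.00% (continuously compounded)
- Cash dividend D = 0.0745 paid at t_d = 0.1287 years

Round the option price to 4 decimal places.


Answer: Price = 1.9925

Derivation:
PV(D) = D * exp(-r * t_d) = 0.0745 * 0.99486523 = 0.07411746
S_0' = S_0 - PV(D) = 10.4500 - 0.07411746 = 10.37588254
d1 = (ln(S_0'/K) + (r + sigma^2/2)*T) / (sigma*sqrt(T)) = 0.35699682
d2 = d1 - sigma*sqrt(T) = -0.06019618
exp(-rT) = 0.98019867
N(d1) = 0.63945291; N(d2) = 0.47599969
C = S_0' * N(d1) - K * exp(-rT) * N(d2) = 10.37588254 * 0.63945291 - 9.9500 * 0.98019867 * 0.47599969 = 1.9925


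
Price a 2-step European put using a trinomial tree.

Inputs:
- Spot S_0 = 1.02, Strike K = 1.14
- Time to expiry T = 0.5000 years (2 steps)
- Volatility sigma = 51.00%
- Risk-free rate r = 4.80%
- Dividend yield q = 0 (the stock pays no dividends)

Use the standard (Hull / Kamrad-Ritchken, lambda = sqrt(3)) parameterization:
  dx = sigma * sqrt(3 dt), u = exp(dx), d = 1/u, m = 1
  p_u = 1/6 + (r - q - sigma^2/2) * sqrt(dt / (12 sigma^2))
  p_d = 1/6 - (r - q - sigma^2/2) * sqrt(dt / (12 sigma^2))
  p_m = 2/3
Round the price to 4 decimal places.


dt = T/N = 0.250000; dx = sigma*sqrt(3*dt) = 0.441673
u = exp(dx) = 1.555307; d = 1/u = 0.642960
p_u = 0.143445, p_m = 0.666667, p_d = 0.189888
Discount per step: exp(-r*dt) = 0.988072
Stock lattice S(k, j) with j the centered position index:
  k=0: S(0,+0) = 1.0200
  k=1: S(1,-1) = 0.6558; S(1,+0) = 1.0200; S(1,+1) = 1.5864
  k=2: S(2,-2) = 0.4217; S(2,-1) = 0.6558; S(2,+0) = 1.0200; S(2,+1) = 1.5864; S(2,+2) = 2.4674
Terminal payoffs V(N, j) = max(K - S_T, 0):
  V(2,-2) = 0.718335; V(2,-1) = 0.484181; V(2,+0) = 0.120000; V(2,+1) = 0.000000; V(2,+2) = 0.000000
Backward induction: V(k, j) = exp(-r*dt) * [p_u * V(k+1, j+1) + p_m * V(k+1, j) + p_d * V(k+1, j-1)]
  V(1,-1) = exp(-r*dt) * [p_u*0.120000 + p_m*0.484181 + p_d*0.718335] = 0.470721
  V(1,+0) = exp(-r*dt) * [p_u*0.000000 + p_m*0.120000 + p_d*0.484181] = 0.169889
  V(1,+1) = exp(-r*dt) * [p_u*0.000000 + p_m*0.000000 + p_d*0.120000] = 0.022515
  V(0,+0) = exp(-r*dt) * [p_u*0.022515 + p_m*0.169889 + p_d*0.470721] = 0.203418

Answer: Price = V(0,0) = 0.2034


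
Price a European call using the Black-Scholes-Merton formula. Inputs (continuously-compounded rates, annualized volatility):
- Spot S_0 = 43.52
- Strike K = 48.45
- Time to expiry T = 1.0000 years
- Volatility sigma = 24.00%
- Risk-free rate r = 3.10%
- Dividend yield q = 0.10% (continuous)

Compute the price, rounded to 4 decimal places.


Answer: Price = 2.7933

Derivation:
d1 = (ln(S/K) + (r - q + 0.5*sigma^2) * T) / (sigma * sqrt(T)) = -0.20213223
d2 = d1 - sigma * sqrt(T) = -0.44213223
exp(-rT) = 0.96947557; exp(-qT) = 0.99900050
C = S_0 * exp(-qT) * N(d1) - K * exp(-rT) * N(d2)
N(d1) = 0.41990668; N(d2) = 0.32919676
C = 43.5200 * 0.99900050 * 0.41990668 - 48.4500 * 0.96947557 * 0.32919676 = 2.7933


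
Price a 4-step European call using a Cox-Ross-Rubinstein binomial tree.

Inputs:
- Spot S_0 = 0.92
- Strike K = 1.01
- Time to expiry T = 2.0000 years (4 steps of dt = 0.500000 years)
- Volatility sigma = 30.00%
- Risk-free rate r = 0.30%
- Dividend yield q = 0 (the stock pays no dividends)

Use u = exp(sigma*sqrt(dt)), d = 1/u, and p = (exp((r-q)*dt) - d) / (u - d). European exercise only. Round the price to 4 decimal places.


dt = T/N = 0.500000
u = exp(sigma*sqrt(dt)) = 1.236311; d = 1/u = 0.808858
p = (exp((r-q)*dt) - d) / (u - d) = 0.450677
Discount per step: exp(-r*dt) = 0.998501
Stock lattice S(k, i) with i counting down-moves:
  k=0: S(0,0) = 0.9200
  k=1: S(1,0) = 1.1374; S(1,1) = 0.7441
  k=2: S(2,0) = 1.4062; S(2,1) = 0.9200; S(2,2) = 0.6019
  k=3: S(3,0) = 1.7385; S(3,1) = 1.1374; S(3,2) = 0.7441; S(3,3) = 0.4869
  k=4: S(4,0) = 2.1493; S(4,1) = 1.4062; S(4,2) = 0.9200; S(4,3) = 0.6019; S(4,4) = 0.3938
Terminal payoffs V(N, i) = max(S_T - K, 0):
  V(4,0) = 1.139309; V(4,1) = 0.396188; V(4,2) = 0.000000; V(4,3) = 0.000000; V(4,4) = 0.000000
Backward induction: V(k, i) = exp(-r*dt) * [p * V(k+1, i) + (1-p) * V(k+1, i+1)].
  V(3,0) = exp(-r*dt) * [p*1.139309 + (1-p)*0.396188] = 0.730000
  V(3,1) = exp(-r*dt) * [p*0.396188 + (1-p)*0.000000] = 0.178285
  V(3,2) = exp(-r*dt) * [p*0.000000 + (1-p)*0.000000] = 0.000000
  V(3,3) = exp(-r*dt) * [p*0.000000 + (1-p)*0.000000] = 0.000000
  V(2,0) = exp(-r*dt) * [p*0.730000 + (1-p)*0.178285] = 0.426290
  V(2,1) = exp(-r*dt) * [p*0.178285 + (1-p)*0.000000] = 0.080229
  V(2,2) = exp(-r*dt) * [p*0.000000 + (1-p)*0.000000] = 0.000000
  V(1,0) = exp(-r*dt) * [p*0.426290 + (1-p)*0.080229] = 0.235836
  V(1,1) = exp(-r*dt) * [p*0.080229 + (1-p)*0.000000] = 0.036103
  V(0,0) = exp(-r*dt) * [p*0.235836 + (1-p)*0.036103] = 0.125929

Answer: Price = V(0,0) = 0.1259


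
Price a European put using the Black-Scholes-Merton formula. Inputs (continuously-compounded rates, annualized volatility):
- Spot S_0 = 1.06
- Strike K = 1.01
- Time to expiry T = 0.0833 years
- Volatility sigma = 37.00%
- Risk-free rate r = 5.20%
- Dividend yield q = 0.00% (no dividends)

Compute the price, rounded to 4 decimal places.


d1 = (ln(S/K) + (r - q + 0.5*sigma^2) * T) / (sigma * sqrt(T)) = 0.54642679
d2 = d1 - sigma * sqrt(T) = 0.43963836
exp(-rT) = 0.99567777; exp(-qT) = 1.00000000
P = K * exp(-rT) * N(-d2) - S_0 * exp(-qT) * N(-d1)
N(-d1) = 0.29238630; N(-d2) = 0.33009953
P = 1.0100 * 0.99567777 * 0.33009953 - 1.0600 * 1.00000000 * 0.29238630 = 0.0220

Answer: Price = 0.0220


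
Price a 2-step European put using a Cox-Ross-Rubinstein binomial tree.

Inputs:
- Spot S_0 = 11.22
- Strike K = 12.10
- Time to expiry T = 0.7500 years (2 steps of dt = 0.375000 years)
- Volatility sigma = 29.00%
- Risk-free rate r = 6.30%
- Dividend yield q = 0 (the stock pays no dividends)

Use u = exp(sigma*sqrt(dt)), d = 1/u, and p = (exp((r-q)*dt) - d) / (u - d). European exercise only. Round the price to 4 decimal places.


dt = T/N = 0.375000
u = exp(sigma*sqrt(dt)) = 1.194333; d = 1/u = 0.837287
p = (exp((r-q)*dt) - d) / (u - d) = 0.522675
Discount per step: exp(-r*dt) = 0.976652
Stock lattice S(k, i) with i counting down-moves:
  k=0: S(0,0) = 11.2200
  k=1: S(1,0) = 13.4004; S(1,1) = 9.3944
  k=2: S(2,0) = 16.0046; S(2,1) = 11.2200; S(2,2) = 7.8658
Terminal payoffs V(N, i) = max(K - S_T, 0):
  V(2,0) = 0.000000; V(2,1) = 0.880000; V(2,2) = 4.234219
Backward induction: V(k, i) = exp(-r*dt) * [p * V(k+1, i) + (1-p) * V(k+1, i+1)].
  V(1,0) = exp(-r*dt) * [p*0.000000 + (1-p)*0.880000] = 0.410239
  V(1,1) = exp(-r*dt) * [p*0.880000 + (1-p)*4.234219] = 2.423124
  V(0,0) = exp(-r*dt) * [p*0.410239 + (1-p)*2.423124] = 1.339028

Answer: Price = V(0,0) = 1.3390


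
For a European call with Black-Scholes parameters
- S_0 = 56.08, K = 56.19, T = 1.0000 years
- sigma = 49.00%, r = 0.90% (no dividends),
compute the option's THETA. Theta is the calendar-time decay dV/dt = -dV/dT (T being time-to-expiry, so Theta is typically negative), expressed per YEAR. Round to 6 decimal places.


Answer: Theta = -5.504887

Derivation:
d1 = 0.2593682400; d2 = -0.2306317600
phi(d1) = 0.3857466488; exp(-qT) = 1.0000000000; exp(-rT) = 0.9910403788
Theta = -S*exp(-qT)*phi(d1)*sigma/(2*sqrt(T)) - r*K*exp(-rT)*N(d2) + q*S*exp(-qT)*N(d1)
N(d1) = 0.6023244339; N(d2) = 0.4088004459; sqrt(T) = 1.0000000000
Term 1 = -56.0800 * 1.0000000000 * 0.3857466488 * 0.4900 / (2 * 1.0000000000) = -5.3000046559
Term 2 = -0.0090 * 56.1900 * 0.9910403788 * 0.4088004459 = -0.2048822109
Term 3 = 0 (no dividend yield, q = 0)
Theta = -5.3000046559 + (-0.2048822109) + (0.0000000000) = -5.504887


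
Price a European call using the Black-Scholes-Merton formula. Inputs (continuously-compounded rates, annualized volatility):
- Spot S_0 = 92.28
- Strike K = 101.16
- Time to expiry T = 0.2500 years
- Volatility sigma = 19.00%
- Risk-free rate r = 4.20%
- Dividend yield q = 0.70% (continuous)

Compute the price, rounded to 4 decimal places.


d1 = (ln(S/K) + (r - q + 0.5*sigma^2) * T) / (sigma * sqrt(T)) = -0.82751041
d2 = d1 - sigma * sqrt(T) = -0.92251041
exp(-rT) = 0.98955493; exp(-qT) = 0.99825153
C = S_0 * exp(-qT) * N(d1) - K * exp(-rT) * N(d2)
N(d1) = 0.20397391; N(d2) = 0.17813120
C = 92.2800 * 0.99825153 * 0.20397391 - 101.1600 * 0.98955493 * 0.17813120 = 0.9583

Answer: Price = 0.9583


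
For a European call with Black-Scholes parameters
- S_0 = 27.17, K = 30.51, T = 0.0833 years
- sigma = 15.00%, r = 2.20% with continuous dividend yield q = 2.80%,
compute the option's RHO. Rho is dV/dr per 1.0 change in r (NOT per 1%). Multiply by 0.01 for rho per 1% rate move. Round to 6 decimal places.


d1 = -2.6679785020; d2 = -2.7112711110
phi(d1) = 0.0113561801; exp(-qT) = 0.9976703179; exp(-rT) = 0.9981690782
N(d2) = 0.0033512899
Rho = K*T*exp(-rT)*N(d2) = 30.5100 * 0.0833 * 0.9981690782 * 0.0033512899 = 0.008502

Answer: Rho = 0.008502


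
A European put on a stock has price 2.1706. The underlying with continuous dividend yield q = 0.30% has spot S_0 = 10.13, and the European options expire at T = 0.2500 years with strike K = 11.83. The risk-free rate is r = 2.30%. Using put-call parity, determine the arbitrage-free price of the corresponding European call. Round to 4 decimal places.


Answer: Call price = 0.5308

Derivation:
Put-call parity: C - P = S_0 * exp(-qT) - K * exp(-rT).
S_0 * exp(-qT) = 10.1300 * 0.99925028 = 10.12240535
K * exp(-rT) = 11.8300 * 0.99426650 = 11.76217269
C = P + S*exp(-qT) - K*exp(-rT)
C = 2.1706 + 10.12240535 - 11.76217269 = 0.5308


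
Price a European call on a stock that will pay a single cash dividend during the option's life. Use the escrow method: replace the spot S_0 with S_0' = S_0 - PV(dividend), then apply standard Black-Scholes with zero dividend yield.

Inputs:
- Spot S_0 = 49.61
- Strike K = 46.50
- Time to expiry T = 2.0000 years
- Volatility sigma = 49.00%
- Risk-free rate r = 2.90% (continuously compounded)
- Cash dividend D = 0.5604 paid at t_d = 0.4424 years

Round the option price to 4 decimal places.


Answer: Price = 15.3385

Derivation:
PV(D) = D * exp(-r * t_d) = 0.5604 * 0.98725235 = 0.55325622
S_0' = S_0 - PV(D) = 49.6100 - 0.55325622 = 49.05674378
d1 = (ln(S_0'/K) + (r + sigma^2/2)*T) / (sigma*sqrt(T)) = 0.50742178
d2 = d1 - sigma*sqrt(T) = -0.18554287
exp(-rT) = 0.94364995
N(d1) = 0.69407055; N(d2) = 0.42640163
C = S_0' * N(d1) - K * exp(-rT) * N(d2) = 49.05674378 * 0.69407055 - 46.5000 * 0.94364995 * 0.42640163 = 15.3385


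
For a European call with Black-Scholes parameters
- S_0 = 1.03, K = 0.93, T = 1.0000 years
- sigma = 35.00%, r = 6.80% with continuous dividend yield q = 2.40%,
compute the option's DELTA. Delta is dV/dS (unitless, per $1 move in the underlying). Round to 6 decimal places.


d1 = 0.5925128431; d2 = 0.2425128431
phi(d1) = 0.3347155314; exp(-qT) = 0.9762857098; exp(-rT) = 0.9342604736
N(d1) = 0.7232463884
Delta = exp(-qT) * N(d1) = 0.9762857098 * 0.7232463884 = 0.706095

Answer: Delta = 0.706095


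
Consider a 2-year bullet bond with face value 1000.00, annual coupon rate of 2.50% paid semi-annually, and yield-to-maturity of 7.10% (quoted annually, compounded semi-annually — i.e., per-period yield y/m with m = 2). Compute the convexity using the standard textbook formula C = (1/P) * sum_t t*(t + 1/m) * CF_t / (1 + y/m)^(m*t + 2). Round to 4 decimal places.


Coupon per period c = face * coupon_rate / m = 12.500000
Periods per year m = 2; per-period yield y/m = 0.035500
Number of cashflows N = 4
Cashflows (t years, CF_t, discount factor 1/(1+y/m)^(m*t), PV):
  t = 0.5000: CF_t = 12.500000, DF = 0.965717, PV = 12.071463
  t = 1.0000: CF_t = 12.500000, DF = 0.932609, PV = 11.657618
  t = 1.5000: CF_t = 12.500000, DF = 0.900637, PV = 11.257960
  t = 2.0000: CF_t = 1012.500000, DF = 0.869760, PV = 880.632317
Price P = sum_t PV_t = 915.619358
Convexity numerator sum_t t*(t + 1/m) * CF_t / (1+y/m)^(m*t + 2):
  t = 0.5000: term = 5.628980
  t = 1.0000: term = 16.308006
  t = 1.5000: term = 31.497838
  t = 2.0000: term = 4106.429932
Convexity = (1/P) * sum = 4159.864756 / 915.619358 = 4.543225

Answer: Convexity = 4.5432


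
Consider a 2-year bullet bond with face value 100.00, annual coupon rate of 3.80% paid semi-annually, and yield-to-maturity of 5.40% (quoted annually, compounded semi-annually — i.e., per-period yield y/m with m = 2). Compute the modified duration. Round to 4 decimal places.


Answer: Modified duration = 1.8927

Derivation:
Coupon per period c = face * coupon_rate / m = 1.900000
Periods per year m = 2; per-period yield y/m = 0.027000
Number of cashflows N = 4
Cashflows (t years, CF_t, discount factor 1/(1+y/m)^(m*t), PV):
  t = 0.5000: CF_t = 1.900000, DF = 0.973710, PV = 1.850049
  t = 1.0000: CF_t = 1.900000, DF = 0.948111, PV = 1.801411
  t = 1.5000: CF_t = 1.900000, DF = 0.923185, PV = 1.754051
  t = 2.0000: CF_t = 101.900000, DF = 0.898914, PV = 91.599354
Price P = sum_t PV_t = 97.004864
First compute Macaulay numerator sum_t t * PV_t:
  t * PV_t at t = 0.5000: 0.925024
  t * PV_t at t = 1.0000: 1.801411
  t * PV_t at t = 1.5000: 2.631077
  t * PV_t at t = 2.0000: 183.198707
Macaulay duration D = 188.556219 / 97.004864 = 1.943781
Modified duration = D / (1 + y/m) = 1.943781 / (1 + 0.027000) = 1.892679


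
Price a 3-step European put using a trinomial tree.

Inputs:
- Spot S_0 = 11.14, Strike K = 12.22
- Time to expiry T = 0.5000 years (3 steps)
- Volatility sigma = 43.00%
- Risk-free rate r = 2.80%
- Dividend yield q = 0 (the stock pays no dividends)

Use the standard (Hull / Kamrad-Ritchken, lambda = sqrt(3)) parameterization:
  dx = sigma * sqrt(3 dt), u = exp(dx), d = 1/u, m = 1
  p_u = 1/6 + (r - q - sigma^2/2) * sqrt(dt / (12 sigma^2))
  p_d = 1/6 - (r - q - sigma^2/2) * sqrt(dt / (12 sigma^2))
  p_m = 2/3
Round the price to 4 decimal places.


dt = T/N = 0.166667; dx = sigma*sqrt(3*dt) = 0.304056
u = exp(dx) = 1.355345; d = 1/u = 0.737820
p_u = 0.149003, p_m = 0.666667, p_d = 0.184331
Discount per step: exp(-r*dt) = 0.995344
Stock lattice S(k, j) with j the centered position index:
  k=0: S(0,+0) = 11.1400
  k=1: S(1,-1) = 8.2193; S(1,+0) = 11.1400; S(1,+1) = 15.0985
  k=2: S(2,-2) = 6.0644; S(2,-1) = 8.2193; S(2,+0) = 11.1400; S(2,+1) = 15.0985; S(2,+2) = 20.4637
  k=3: S(3,-3) = 4.4744; S(3,-2) = 6.0644; S(3,-1) = 8.2193; S(3,+0) = 11.1400; S(3,+1) = 15.0985; S(3,+2) = 20.4637; S(3,+3) = 27.7354
Terminal payoffs V(N, j) = max(K - S_T, 0):
  V(3,-3) = 7.745590; V(3,-2) = 6.155632; V(3,-1) = 4.000690; V(3,+0) = 1.080000; V(3,+1) = 0.000000; V(3,+2) = 0.000000; V(3,+3) = 0.000000
Backward induction: V(k, j) = exp(-r*dt) * [p_u * V(k+1, j+1) + p_m * V(k+1, j) + p_d * V(k+1, j-1)]
  V(2,-2) = exp(-r*dt) * [p_u*4.000690 + p_m*6.155632 + p_d*7.745590] = 6.099089
  V(2,-1) = exp(-r*dt) * [p_u*1.080000 + p_m*4.000690 + p_d*6.155632] = 3.944271
  V(2,+0) = exp(-r*dt) * [p_u*0.000000 + p_m*1.080000 + p_d*4.000690] = 1.450664
  V(2,+1) = exp(-r*dt) * [p_u*0.000000 + p_m*0.000000 + p_d*1.080000] = 0.198150
  V(2,+2) = exp(-r*dt) * [p_u*0.000000 + p_m*0.000000 + p_d*0.000000] = 0.000000
  V(1,-1) = exp(-r*dt) * [p_u*1.450664 + p_m*3.944271 + p_d*6.099089] = 3.951433
  V(1,+0) = exp(-r*dt) * [p_u*0.198150 + p_m*1.450664 + p_d*3.944271] = 1.715659
  V(1,+1) = exp(-r*dt) * [p_u*0.000000 + p_m*0.198150 + p_d*1.450664] = 0.397642
  V(0,+0) = exp(-r*dt) * [p_u*0.397642 + p_m*1.715659 + p_d*3.951433] = 1.922400

Answer: Price = V(0,0) = 1.9224


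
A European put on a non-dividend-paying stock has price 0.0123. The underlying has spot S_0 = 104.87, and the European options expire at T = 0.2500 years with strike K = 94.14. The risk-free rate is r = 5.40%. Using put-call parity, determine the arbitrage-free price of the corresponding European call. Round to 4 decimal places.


Put-call parity: C - P = S_0 * exp(-qT) - K * exp(-rT).
S_0 * exp(-qT) = 104.8700 * 1.00000000 = 104.87000000
K * exp(-rT) = 94.1400 * 0.98659072 = 92.87765003
C = P + S*exp(-qT) - K*exp(-rT)
C = 0.0123 + 104.87000000 - 92.87765003 = 12.0046

Answer: Call price = 12.0046


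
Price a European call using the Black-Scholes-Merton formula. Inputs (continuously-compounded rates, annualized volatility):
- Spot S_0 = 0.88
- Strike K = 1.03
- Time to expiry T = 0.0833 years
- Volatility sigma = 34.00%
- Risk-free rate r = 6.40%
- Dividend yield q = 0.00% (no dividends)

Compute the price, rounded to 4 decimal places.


Answer: Price = 0.0024

Derivation:
d1 = (ln(S/K) + (r - q + 0.5*sigma^2) * T) / (sigma * sqrt(T)) = -1.50052342
d2 = d1 - sigma * sqrt(T) = -1.59865333
exp(-rT) = 0.99468299; exp(-qT) = 1.00000000
C = S_0 * exp(-qT) * N(d1) - K * exp(-rT) * N(d2)
N(d1) = 0.06673944; N(d2) = 0.05494883
C = 0.8800 * 1.00000000 * 0.06673944 - 1.0300 * 0.99468299 * 0.05494883 = 0.0024


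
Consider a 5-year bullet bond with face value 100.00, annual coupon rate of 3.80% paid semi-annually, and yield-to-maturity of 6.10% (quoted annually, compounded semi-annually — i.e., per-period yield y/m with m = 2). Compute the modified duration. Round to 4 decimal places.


Answer: Modified duration = 4.4392

Derivation:
Coupon per period c = face * coupon_rate / m = 1.900000
Periods per year m = 2; per-period yield y/m = 0.030500
Number of cashflows N = 10
Cashflows (t years, CF_t, discount factor 1/(1+y/m)^(m*t), PV):
  t = 0.5000: CF_t = 1.900000, DF = 0.970403, PV = 1.843765
  t = 1.0000: CF_t = 1.900000, DF = 0.941681, PV = 1.789195
  t = 1.5000: CF_t = 1.900000, DF = 0.913810, PV = 1.736239
  t = 2.0000: CF_t = 1.900000, DF = 0.886764, PV = 1.684851
  t = 2.5000: CF_t = 1.900000, DF = 0.860518, PV = 1.634984
  t = 3.0000: CF_t = 1.900000, DF = 0.835049, PV = 1.586593
  t = 3.5000: CF_t = 1.900000, DF = 0.810334, PV = 1.539634
  t = 4.0000: CF_t = 1.900000, DF = 0.786350, PV = 1.494065
  t = 4.5000: CF_t = 1.900000, DF = 0.763076, PV = 1.449845
  t = 5.0000: CF_t = 101.900000, DF = 0.740491, PV = 75.456077
Price P = sum_t PV_t = 90.215251
First compute Macaulay numerator sum_t t * PV_t:
  t * PV_t at t = 0.5000: 0.921883
  t * PV_t at t = 1.0000: 1.789195
  t * PV_t at t = 1.5000: 2.604359
  t * PV_t at t = 2.0000: 3.369703
  t * PV_t at t = 2.5000: 4.087461
  t * PV_t at t = 3.0000: 4.759780
  t * PV_t at t = 3.5000: 5.388721
  t * PV_t at t = 4.0000: 5.976262
  t * PV_t at t = 4.5000: 6.524303
  t * PV_t at t = 5.0000: 377.280386
Macaulay duration D = 412.702052 / 90.215251 = 4.574637
Modified duration = D / (1 + y/m) = 4.574637 / (1 + 0.030500) = 4.439240


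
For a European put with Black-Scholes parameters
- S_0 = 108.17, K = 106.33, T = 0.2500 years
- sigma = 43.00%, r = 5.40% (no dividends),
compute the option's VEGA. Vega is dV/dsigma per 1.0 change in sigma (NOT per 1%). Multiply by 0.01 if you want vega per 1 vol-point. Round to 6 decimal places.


d1 = 0.2500888278; d2 = 0.0350888278
phi(d1) = 0.3866595287; exp(-qT) = 1.0000000000; exp(-rT) = 0.9865907163
Vega = S * exp(-qT) * phi(d1) * sqrt(T) = 108.1700 * 1.0000000000 * 0.3866595287 * 0.5000000000 = 20.912481

Answer: Vega = 20.912481


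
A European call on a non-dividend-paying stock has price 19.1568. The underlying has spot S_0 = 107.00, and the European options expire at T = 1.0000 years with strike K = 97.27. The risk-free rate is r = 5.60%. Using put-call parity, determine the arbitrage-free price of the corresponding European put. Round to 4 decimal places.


Put-call parity: C - P = S_0 * exp(-qT) - K * exp(-rT).
S_0 * exp(-qT) = 107.0000 * 1.00000000 = 107.00000000
K * exp(-rT) = 97.2700 * 0.94553914 = 91.97259175
P = C - S*exp(-qT) + K*exp(-rT)
P = 19.1568 - 107.00000000 + 91.97259175 = 4.1294

Answer: Put price = 4.1294


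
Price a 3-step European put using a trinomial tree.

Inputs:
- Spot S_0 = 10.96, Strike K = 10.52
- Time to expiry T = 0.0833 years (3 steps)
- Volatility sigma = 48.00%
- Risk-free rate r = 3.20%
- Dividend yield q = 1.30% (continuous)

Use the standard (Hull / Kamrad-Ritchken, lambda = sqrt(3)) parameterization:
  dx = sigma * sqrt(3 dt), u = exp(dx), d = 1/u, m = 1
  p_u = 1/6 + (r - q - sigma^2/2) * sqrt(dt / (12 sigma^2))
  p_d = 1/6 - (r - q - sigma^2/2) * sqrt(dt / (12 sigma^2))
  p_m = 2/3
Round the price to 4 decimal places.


Answer: Price = V(0,0) = 0.3987

Derivation:
dt = T/N = 0.027767; dx = sigma*sqrt(3*dt) = 0.138536
u = exp(dx) = 1.148591; d = 1/u = 0.870632
p_u = 0.157026, p_m = 0.666667, p_d = 0.176307
Discount per step: exp(-r*dt) = 0.999112
Stock lattice S(k, j) with j the centered position index:
  k=0: S(0,+0) = 10.9600
  k=1: S(1,-1) = 9.5421; S(1,+0) = 10.9600; S(1,+1) = 12.5886
  k=2: S(2,-2) = 8.3077; S(2,-1) = 9.5421; S(2,+0) = 10.9600; S(2,+1) = 12.5886; S(2,+2) = 14.4591
  k=3: S(3,-3) = 7.2329; S(3,-2) = 8.3077; S(3,-1) = 9.5421; S(3,+0) = 10.9600; S(3,+1) = 12.5886; S(3,+2) = 14.4591; S(3,+3) = 16.6076
Terminal payoffs V(N, j) = max(K - S_T, 0):
  V(3,-3) = 3.287077; V(3,-2) = 2.212327; V(3,-1) = 0.977878; V(3,+0) = 0.000000; V(3,+1) = 0.000000; V(3,+2) = 0.000000; V(3,+3) = 0.000000
Backward induction: V(k, j) = exp(-r*dt) * [p_u * V(k+1, j+1) + p_m * V(k+1, j) + p_d * V(k+1, j-1)]
  V(2,-2) = exp(-r*dt) * [p_u*0.977878 + p_m*2.212327 + p_d*3.287077] = 2.206011
  V(2,-1) = exp(-r*dt) * [p_u*0.000000 + p_m*0.977878 + p_d*2.212327] = 1.041042
  V(2,+0) = exp(-r*dt) * [p_u*0.000000 + p_m*0.000000 + p_d*0.977878] = 0.172254
  V(2,+1) = exp(-r*dt) * [p_u*0.000000 + p_m*0.000000 + p_d*0.000000] = 0.000000
  V(2,+2) = exp(-r*dt) * [p_u*0.000000 + p_m*0.000000 + p_d*0.000000] = 0.000000
  V(1,-1) = exp(-r*dt) * [p_u*0.172254 + p_m*1.041042 + p_d*2.206011] = 1.109027
  V(1,+0) = exp(-r*dt) * [p_u*0.000000 + p_m*0.172254 + p_d*1.041042] = 0.298114
  V(1,+1) = exp(-r*dt) * [p_u*0.000000 + p_m*0.000000 + p_d*0.172254] = 0.030343
  V(0,+0) = exp(-r*dt) * [p_u*0.030343 + p_m*0.298114 + p_d*1.109027] = 0.398682


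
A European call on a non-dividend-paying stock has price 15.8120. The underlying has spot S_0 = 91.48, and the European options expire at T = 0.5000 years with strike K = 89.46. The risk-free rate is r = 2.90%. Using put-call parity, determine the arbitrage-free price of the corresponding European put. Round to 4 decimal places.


Answer: Put price = 12.5042

Derivation:
Put-call parity: C - P = S_0 * exp(-qT) - K * exp(-rT).
S_0 * exp(-qT) = 91.4800 * 1.00000000 = 91.48000000
K * exp(-rT) = 89.4600 * 0.98560462 = 88.17218919
P = C - S*exp(-qT) + K*exp(-rT)
P = 15.8120 - 91.48000000 + 88.17218919 = 12.5042


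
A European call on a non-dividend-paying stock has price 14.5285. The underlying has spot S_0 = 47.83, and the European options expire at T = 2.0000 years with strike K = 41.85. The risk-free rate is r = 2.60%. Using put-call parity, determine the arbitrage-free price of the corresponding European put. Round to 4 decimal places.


Answer: Put price = 6.4279

Derivation:
Put-call parity: C - P = S_0 * exp(-qT) - K * exp(-rT).
S_0 * exp(-qT) = 47.8300 * 1.00000000 = 47.83000000
K * exp(-rT) = 41.8500 * 0.94932887 = 39.72941308
P = C - S*exp(-qT) + K*exp(-rT)
P = 14.5285 - 47.83000000 + 39.72941308 = 6.4279
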